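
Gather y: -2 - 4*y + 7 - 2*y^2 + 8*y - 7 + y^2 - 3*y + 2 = -y^2 + y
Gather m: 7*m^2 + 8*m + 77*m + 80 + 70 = 7*m^2 + 85*m + 150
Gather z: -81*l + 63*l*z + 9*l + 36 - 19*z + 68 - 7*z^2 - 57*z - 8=-72*l - 7*z^2 + z*(63*l - 76) + 96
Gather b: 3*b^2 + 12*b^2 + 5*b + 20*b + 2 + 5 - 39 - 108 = 15*b^2 + 25*b - 140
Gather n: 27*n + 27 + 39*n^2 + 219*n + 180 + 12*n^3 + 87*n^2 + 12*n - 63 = 12*n^3 + 126*n^2 + 258*n + 144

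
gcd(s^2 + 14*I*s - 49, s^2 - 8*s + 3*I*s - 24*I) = 1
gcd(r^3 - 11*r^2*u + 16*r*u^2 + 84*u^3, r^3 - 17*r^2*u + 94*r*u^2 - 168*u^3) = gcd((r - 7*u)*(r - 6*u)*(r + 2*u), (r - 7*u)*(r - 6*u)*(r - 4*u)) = r^2 - 13*r*u + 42*u^2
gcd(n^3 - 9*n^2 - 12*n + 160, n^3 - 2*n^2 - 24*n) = n + 4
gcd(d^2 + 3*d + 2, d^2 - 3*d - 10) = d + 2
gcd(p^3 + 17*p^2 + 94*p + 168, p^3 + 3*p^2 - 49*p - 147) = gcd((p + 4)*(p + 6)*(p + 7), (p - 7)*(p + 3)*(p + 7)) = p + 7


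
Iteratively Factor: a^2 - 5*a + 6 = (a - 3)*(a - 2)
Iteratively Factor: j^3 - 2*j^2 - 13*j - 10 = (j + 2)*(j^2 - 4*j - 5) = (j - 5)*(j + 2)*(j + 1)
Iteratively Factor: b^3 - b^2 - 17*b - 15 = (b + 1)*(b^2 - 2*b - 15) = (b + 1)*(b + 3)*(b - 5)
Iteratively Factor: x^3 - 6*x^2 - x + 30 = (x + 2)*(x^2 - 8*x + 15) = (x - 5)*(x + 2)*(x - 3)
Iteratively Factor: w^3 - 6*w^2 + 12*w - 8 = (w - 2)*(w^2 - 4*w + 4) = (w - 2)^2*(w - 2)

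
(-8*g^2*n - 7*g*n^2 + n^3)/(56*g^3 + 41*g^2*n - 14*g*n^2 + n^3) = -n/(7*g - n)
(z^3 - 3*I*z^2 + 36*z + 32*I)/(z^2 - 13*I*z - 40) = (z^2 + 5*I*z - 4)/(z - 5*I)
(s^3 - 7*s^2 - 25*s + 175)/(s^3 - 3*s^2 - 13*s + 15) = (s^2 - 2*s - 35)/(s^2 + 2*s - 3)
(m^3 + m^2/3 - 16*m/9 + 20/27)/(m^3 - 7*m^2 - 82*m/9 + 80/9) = (m - 2/3)/(m - 8)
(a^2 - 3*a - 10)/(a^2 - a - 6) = (a - 5)/(a - 3)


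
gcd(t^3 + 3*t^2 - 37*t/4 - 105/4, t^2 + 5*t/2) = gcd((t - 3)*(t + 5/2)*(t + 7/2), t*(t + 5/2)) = t + 5/2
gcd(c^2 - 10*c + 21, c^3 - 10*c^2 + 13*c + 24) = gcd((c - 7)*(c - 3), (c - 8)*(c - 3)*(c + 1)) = c - 3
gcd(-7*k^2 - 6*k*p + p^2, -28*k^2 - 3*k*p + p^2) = -7*k + p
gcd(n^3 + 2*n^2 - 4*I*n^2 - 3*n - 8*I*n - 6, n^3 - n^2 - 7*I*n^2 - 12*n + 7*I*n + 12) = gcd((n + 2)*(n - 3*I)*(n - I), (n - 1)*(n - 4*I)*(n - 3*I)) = n - 3*I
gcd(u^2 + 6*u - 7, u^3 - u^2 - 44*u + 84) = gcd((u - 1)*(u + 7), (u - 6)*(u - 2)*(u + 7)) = u + 7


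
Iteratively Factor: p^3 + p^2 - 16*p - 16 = (p + 4)*(p^2 - 3*p - 4) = (p + 1)*(p + 4)*(p - 4)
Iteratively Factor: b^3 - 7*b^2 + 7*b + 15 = (b - 5)*(b^2 - 2*b - 3) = (b - 5)*(b - 3)*(b + 1)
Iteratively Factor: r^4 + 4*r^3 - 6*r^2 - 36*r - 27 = (r + 1)*(r^3 + 3*r^2 - 9*r - 27) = (r + 1)*(r + 3)*(r^2 - 9) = (r + 1)*(r + 3)^2*(r - 3)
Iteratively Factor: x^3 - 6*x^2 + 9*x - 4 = (x - 4)*(x^2 - 2*x + 1) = (x - 4)*(x - 1)*(x - 1)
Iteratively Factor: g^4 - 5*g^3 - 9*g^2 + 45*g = (g - 5)*(g^3 - 9*g) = (g - 5)*(g - 3)*(g^2 + 3*g) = (g - 5)*(g - 3)*(g + 3)*(g)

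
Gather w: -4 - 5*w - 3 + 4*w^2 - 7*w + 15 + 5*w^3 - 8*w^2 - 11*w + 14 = 5*w^3 - 4*w^2 - 23*w + 22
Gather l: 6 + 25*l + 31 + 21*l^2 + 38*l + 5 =21*l^2 + 63*l + 42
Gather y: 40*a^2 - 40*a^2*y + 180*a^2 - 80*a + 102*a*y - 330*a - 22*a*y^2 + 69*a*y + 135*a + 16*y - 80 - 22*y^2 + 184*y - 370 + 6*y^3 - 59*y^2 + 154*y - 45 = 220*a^2 - 275*a + 6*y^3 + y^2*(-22*a - 81) + y*(-40*a^2 + 171*a + 354) - 495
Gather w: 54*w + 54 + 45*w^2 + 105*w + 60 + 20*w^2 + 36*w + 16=65*w^2 + 195*w + 130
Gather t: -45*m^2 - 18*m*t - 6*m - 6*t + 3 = -45*m^2 - 6*m + t*(-18*m - 6) + 3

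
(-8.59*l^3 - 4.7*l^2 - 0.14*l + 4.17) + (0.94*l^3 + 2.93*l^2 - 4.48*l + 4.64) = -7.65*l^3 - 1.77*l^2 - 4.62*l + 8.81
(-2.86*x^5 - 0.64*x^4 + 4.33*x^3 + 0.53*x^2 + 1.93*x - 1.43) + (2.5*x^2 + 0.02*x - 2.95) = -2.86*x^5 - 0.64*x^4 + 4.33*x^3 + 3.03*x^2 + 1.95*x - 4.38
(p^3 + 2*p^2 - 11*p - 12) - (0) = p^3 + 2*p^2 - 11*p - 12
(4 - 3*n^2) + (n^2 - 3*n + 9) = -2*n^2 - 3*n + 13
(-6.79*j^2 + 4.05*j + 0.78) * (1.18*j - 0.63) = -8.0122*j^3 + 9.0567*j^2 - 1.6311*j - 0.4914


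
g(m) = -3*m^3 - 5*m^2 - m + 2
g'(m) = -9*m^2 - 10*m - 1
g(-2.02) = 8.35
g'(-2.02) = -17.52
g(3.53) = -195.80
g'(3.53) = -148.45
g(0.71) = -2.30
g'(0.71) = -12.64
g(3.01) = -128.12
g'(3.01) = -112.64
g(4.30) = -333.27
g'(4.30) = -210.41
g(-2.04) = 8.70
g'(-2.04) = -18.05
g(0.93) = -5.67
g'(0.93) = -18.08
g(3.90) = -255.91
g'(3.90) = -176.89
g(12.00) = -5914.00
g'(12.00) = -1417.00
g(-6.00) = 476.00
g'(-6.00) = -265.00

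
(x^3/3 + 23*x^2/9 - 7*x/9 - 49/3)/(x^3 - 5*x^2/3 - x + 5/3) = (3*x^3 + 23*x^2 - 7*x - 147)/(3*(3*x^3 - 5*x^2 - 3*x + 5))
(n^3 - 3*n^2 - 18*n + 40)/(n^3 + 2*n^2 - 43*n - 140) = (n^2 - 7*n + 10)/(n^2 - 2*n - 35)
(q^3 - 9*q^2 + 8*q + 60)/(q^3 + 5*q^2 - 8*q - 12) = (q^3 - 9*q^2 + 8*q + 60)/(q^3 + 5*q^2 - 8*q - 12)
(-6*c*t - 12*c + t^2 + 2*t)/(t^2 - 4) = (-6*c + t)/(t - 2)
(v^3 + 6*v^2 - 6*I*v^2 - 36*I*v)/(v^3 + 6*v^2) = (v - 6*I)/v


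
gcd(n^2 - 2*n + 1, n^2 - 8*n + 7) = n - 1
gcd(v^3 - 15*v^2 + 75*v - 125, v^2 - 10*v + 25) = v^2 - 10*v + 25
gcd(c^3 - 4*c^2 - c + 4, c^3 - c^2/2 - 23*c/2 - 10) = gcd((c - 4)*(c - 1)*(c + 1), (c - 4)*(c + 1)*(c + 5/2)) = c^2 - 3*c - 4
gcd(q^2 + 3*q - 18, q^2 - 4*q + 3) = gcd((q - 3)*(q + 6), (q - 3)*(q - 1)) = q - 3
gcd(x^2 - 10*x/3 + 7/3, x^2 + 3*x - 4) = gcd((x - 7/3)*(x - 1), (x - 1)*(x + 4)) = x - 1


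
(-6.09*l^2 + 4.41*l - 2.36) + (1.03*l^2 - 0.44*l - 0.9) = -5.06*l^2 + 3.97*l - 3.26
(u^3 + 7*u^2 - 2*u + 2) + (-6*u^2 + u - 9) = u^3 + u^2 - u - 7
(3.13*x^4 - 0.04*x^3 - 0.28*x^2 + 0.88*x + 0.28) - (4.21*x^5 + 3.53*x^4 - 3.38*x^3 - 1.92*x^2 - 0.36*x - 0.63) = -4.21*x^5 - 0.4*x^4 + 3.34*x^3 + 1.64*x^2 + 1.24*x + 0.91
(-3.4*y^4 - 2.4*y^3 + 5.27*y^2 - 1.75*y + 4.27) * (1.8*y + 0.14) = -6.12*y^5 - 4.796*y^4 + 9.15*y^3 - 2.4122*y^2 + 7.441*y + 0.5978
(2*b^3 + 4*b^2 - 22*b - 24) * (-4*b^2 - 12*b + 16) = -8*b^5 - 40*b^4 + 72*b^3 + 424*b^2 - 64*b - 384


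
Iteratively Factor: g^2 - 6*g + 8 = (g - 4)*(g - 2)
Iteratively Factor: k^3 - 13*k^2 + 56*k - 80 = (k - 4)*(k^2 - 9*k + 20) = (k - 4)^2*(k - 5)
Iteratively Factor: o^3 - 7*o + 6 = (o + 3)*(o^2 - 3*o + 2) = (o - 2)*(o + 3)*(o - 1)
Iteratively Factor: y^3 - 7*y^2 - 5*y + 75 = (y - 5)*(y^2 - 2*y - 15) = (y - 5)^2*(y + 3)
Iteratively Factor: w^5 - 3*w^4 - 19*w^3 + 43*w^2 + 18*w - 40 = (w + 4)*(w^4 - 7*w^3 + 9*w^2 + 7*w - 10) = (w - 5)*(w + 4)*(w^3 - 2*w^2 - w + 2) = (w - 5)*(w + 1)*(w + 4)*(w^2 - 3*w + 2) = (w - 5)*(w - 1)*(w + 1)*(w + 4)*(w - 2)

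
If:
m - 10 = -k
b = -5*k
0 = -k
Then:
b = 0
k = 0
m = 10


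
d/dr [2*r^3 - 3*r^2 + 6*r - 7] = 6*r^2 - 6*r + 6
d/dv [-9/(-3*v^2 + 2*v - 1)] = 18*(1 - 3*v)/(3*v^2 - 2*v + 1)^2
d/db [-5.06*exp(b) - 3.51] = -5.06*exp(b)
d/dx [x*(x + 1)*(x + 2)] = 3*x^2 + 6*x + 2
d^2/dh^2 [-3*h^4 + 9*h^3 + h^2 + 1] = -36*h^2 + 54*h + 2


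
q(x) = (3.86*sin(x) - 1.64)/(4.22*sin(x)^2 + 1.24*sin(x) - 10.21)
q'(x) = (-8.44*sin(x)*cos(x) - 1.24*cos(x))*(3.86*sin(x) - 1.64)/(4.22*sin(x)^2 + 1.24*sin(x) - 10.21)^2 + 3.86*cos(x)/(4.22*sin(x)^2 + 1.24*sin(x) - 10.21) = (-16.2892*sin(x)^2 + 13.8416*sin(x) - 37.377)*cos(x)/(17.8084*sin(x)^4 + 10.4656*sin(x)^3 - 84.6348*sin(x)^2 - 25.3208*sin(x) + 104.2441)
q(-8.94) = 0.35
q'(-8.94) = 0.43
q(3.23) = 0.19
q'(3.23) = 0.36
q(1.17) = -0.35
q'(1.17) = -0.50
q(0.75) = -0.13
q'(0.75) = -0.47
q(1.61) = -0.47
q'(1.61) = 0.07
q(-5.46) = -0.17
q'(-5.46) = -0.49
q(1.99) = -0.34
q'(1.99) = 0.51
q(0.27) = 0.06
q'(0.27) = -0.37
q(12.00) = 0.38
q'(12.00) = -0.45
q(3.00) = 0.11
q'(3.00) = 0.36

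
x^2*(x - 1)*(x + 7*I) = x^4 - x^3 + 7*I*x^3 - 7*I*x^2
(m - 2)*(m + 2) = m^2 - 4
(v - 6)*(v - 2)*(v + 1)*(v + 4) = v^4 - 3*v^3 - 24*v^2 + 28*v + 48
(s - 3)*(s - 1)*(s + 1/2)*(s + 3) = s^4 - s^3/2 - 19*s^2/2 + 9*s/2 + 9/2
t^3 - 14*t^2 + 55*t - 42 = (t - 7)*(t - 6)*(t - 1)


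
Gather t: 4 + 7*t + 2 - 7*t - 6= 0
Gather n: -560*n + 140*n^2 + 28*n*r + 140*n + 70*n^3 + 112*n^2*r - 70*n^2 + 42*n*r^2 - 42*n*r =70*n^3 + n^2*(112*r + 70) + n*(42*r^2 - 14*r - 420)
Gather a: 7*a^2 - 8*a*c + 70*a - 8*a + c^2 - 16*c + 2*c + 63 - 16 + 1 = 7*a^2 + a*(62 - 8*c) + c^2 - 14*c + 48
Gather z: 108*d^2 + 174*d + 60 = 108*d^2 + 174*d + 60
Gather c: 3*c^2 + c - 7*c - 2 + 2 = 3*c^2 - 6*c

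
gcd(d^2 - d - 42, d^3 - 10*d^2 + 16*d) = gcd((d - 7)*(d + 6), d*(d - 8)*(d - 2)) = 1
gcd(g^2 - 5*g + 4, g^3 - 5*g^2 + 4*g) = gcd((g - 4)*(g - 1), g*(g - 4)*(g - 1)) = g^2 - 5*g + 4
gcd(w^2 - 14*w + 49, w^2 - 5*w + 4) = 1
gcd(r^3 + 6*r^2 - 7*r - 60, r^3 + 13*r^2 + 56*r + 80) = r^2 + 9*r + 20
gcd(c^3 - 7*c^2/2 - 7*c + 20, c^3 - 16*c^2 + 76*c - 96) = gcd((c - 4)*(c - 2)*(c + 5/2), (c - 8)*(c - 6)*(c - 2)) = c - 2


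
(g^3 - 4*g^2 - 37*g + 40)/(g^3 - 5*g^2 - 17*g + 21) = (g^2 - 3*g - 40)/(g^2 - 4*g - 21)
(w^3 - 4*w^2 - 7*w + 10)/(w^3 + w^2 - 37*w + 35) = (w + 2)/(w + 7)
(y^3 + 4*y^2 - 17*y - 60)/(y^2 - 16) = (y^2 + 8*y + 15)/(y + 4)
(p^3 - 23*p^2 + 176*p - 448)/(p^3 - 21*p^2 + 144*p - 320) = (p - 7)/(p - 5)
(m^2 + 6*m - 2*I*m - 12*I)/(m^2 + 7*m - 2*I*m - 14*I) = (m + 6)/(m + 7)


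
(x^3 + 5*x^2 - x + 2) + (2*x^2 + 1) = x^3 + 7*x^2 - x + 3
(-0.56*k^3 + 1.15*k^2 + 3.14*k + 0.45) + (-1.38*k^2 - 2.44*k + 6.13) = -0.56*k^3 - 0.23*k^2 + 0.7*k + 6.58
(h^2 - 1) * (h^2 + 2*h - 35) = h^4 + 2*h^3 - 36*h^2 - 2*h + 35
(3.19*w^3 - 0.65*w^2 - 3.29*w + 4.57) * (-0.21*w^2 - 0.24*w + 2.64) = -0.6699*w^5 - 0.6291*w^4 + 9.2685*w^3 - 1.8861*w^2 - 9.7824*w + 12.0648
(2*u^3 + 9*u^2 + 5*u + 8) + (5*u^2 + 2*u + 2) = 2*u^3 + 14*u^2 + 7*u + 10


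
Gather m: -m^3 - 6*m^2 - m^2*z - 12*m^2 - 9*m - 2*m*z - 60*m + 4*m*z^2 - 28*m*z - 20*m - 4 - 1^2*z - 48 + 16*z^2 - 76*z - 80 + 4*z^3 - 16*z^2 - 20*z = -m^3 + m^2*(-z - 18) + m*(4*z^2 - 30*z - 89) + 4*z^3 - 97*z - 132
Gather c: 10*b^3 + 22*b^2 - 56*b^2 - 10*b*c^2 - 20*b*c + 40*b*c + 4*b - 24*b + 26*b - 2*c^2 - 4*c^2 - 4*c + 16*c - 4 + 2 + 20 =10*b^3 - 34*b^2 + 6*b + c^2*(-10*b - 6) + c*(20*b + 12) + 18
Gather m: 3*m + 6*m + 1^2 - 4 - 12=9*m - 15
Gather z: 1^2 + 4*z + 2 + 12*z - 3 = 16*z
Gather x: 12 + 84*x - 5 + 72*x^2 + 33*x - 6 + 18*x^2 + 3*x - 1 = 90*x^2 + 120*x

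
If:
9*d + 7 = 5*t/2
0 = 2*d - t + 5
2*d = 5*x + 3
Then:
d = 11/8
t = 31/4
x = -1/20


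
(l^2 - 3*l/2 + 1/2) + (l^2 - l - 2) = 2*l^2 - 5*l/2 - 3/2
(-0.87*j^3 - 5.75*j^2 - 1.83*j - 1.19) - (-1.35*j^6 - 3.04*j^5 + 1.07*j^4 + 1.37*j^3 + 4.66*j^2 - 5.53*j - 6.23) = 1.35*j^6 + 3.04*j^5 - 1.07*j^4 - 2.24*j^3 - 10.41*j^2 + 3.7*j + 5.04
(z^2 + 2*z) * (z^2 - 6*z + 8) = z^4 - 4*z^3 - 4*z^2 + 16*z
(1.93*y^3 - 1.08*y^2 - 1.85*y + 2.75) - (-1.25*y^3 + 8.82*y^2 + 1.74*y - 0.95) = 3.18*y^3 - 9.9*y^2 - 3.59*y + 3.7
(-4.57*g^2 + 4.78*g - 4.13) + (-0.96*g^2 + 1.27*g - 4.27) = -5.53*g^2 + 6.05*g - 8.4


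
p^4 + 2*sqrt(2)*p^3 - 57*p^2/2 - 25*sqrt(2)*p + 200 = (p - 5*sqrt(2)/2)*(p - 2*sqrt(2))*(p + 5*sqrt(2)/2)*(p + 4*sqrt(2))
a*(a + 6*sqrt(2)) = a^2 + 6*sqrt(2)*a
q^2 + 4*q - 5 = (q - 1)*(q + 5)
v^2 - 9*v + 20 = (v - 5)*(v - 4)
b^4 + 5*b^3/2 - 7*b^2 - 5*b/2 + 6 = (b - 3/2)*(b - 1)*(b + 1)*(b + 4)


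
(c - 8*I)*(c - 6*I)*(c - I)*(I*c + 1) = I*c^4 + 16*c^3 - 77*I*c^2 - 110*c + 48*I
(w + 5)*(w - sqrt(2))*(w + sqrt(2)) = w^3 + 5*w^2 - 2*w - 10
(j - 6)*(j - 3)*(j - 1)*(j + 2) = j^4 - 8*j^3 + 7*j^2 + 36*j - 36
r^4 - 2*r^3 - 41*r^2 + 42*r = r*(r - 7)*(r - 1)*(r + 6)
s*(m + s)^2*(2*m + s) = 2*m^3*s + 5*m^2*s^2 + 4*m*s^3 + s^4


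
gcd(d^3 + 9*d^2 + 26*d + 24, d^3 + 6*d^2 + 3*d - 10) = d + 2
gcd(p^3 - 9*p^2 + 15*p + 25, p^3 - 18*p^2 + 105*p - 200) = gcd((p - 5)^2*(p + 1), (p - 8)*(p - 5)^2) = p^2 - 10*p + 25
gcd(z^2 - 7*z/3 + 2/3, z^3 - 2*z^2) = z - 2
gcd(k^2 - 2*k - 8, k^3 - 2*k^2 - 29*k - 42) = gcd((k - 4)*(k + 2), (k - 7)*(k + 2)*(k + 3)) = k + 2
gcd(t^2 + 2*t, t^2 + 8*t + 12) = t + 2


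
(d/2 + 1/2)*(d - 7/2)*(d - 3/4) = d^3/2 - 13*d^2/8 - 13*d/16 + 21/16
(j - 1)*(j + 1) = j^2 - 1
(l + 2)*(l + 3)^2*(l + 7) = l^4 + 15*l^3 + 77*l^2 + 165*l + 126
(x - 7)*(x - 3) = x^2 - 10*x + 21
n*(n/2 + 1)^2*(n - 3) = n^4/4 + n^3/4 - 2*n^2 - 3*n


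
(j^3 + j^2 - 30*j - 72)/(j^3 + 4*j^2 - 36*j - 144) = (j + 3)/(j + 6)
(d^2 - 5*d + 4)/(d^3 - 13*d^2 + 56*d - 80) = (d - 1)/(d^2 - 9*d + 20)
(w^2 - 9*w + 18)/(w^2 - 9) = (w - 6)/(w + 3)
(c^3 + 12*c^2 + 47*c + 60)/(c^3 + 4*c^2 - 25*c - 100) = (c + 3)/(c - 5)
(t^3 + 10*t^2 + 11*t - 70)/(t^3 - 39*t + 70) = (t + 5)/(t - 5)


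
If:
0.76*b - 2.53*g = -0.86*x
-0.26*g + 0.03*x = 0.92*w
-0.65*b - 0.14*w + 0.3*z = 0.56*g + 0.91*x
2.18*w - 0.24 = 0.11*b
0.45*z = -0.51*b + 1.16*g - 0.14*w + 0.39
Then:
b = -1.99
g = 0.25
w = 0.01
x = 2.51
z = 3.77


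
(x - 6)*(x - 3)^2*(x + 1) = x^4 - 11*x^3 + 33*x^2 - 9*x - 54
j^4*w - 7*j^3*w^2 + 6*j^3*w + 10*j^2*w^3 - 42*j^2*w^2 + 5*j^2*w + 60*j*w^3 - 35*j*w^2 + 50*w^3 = (j + 5)*(j - 5*w)*(j - 2*w)*(j*w + w)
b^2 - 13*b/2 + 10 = (b - 4)*(b - 5/2)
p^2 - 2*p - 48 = (p - 8)*(p + 6)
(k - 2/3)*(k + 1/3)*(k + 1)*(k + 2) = k^4 + 8*k^3/3 + 7*k^2/9 - 4*k/3 - 4/9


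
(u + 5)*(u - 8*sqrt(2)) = u^2 - 8*sqrt(2)*u + 5*u - 40*sqrt(2)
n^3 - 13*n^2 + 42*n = n*(n - 7)*(n - 6)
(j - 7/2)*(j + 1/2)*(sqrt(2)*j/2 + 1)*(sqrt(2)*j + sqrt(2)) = j^4 - 2*j^3 + sqrt(2)*j^3 - 19*j^2/4 - 2*sqrt(2)*j^2 - 19*sqrt(2)*j/4 - 7*j/4 - 7*sqrt(2)/4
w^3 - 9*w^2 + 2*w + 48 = (w - 8)*(w - 3)*(w + 2)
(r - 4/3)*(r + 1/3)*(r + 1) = r^3 - 13*r/9 - 4/9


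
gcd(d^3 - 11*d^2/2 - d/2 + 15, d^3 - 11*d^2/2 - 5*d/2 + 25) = d - 5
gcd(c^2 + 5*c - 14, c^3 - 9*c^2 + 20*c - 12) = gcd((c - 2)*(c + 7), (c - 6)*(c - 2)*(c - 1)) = c - 2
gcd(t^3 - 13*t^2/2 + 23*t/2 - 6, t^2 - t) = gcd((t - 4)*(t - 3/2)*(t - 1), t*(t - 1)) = t - 1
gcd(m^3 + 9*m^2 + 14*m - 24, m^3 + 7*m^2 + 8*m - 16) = m^2 + 3*m - 4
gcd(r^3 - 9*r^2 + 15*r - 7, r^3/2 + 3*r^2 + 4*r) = 1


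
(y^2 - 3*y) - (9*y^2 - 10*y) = -8*y^2 + 7*y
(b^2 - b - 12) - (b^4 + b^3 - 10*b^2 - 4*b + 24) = -b^4 - b^3 + 11*b^2 + 3*b - 36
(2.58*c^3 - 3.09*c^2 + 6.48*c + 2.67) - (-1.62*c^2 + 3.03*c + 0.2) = 2.58*c^3 - 1.47*c^2 + 3.45*c + 2.47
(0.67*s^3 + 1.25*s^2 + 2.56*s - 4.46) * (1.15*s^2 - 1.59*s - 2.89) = 0.7705*s^5 + 0.3722*s^4 - 0.9798*s^3 - 12.8119*s^2 - 0.307*s + 12.8894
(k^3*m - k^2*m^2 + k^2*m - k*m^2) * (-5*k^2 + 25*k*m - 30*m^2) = -5*k^5*m + 30*k^4*m^2 - 5*k^4*m - 55*k^3*m^3 + 30*k^3*m^2 + 30*k^2*m^4 - 55*k^2*m^3 + 30*k*m^4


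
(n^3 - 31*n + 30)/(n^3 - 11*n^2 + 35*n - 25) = (n + 6)/(n - 5)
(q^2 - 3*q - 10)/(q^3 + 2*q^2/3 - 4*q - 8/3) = 3*(q - 5)/(3*q^2 - 4*q - 4)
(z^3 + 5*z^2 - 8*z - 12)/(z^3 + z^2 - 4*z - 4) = (z + 6)/(z + 2)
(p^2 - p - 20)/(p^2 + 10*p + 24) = (p - 5)/(p + 6)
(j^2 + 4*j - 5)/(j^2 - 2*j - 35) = (j - 1)/(j - 7)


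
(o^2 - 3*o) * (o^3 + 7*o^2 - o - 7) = o^5 + 4*o^4 - 22*o^3 - 4*o^2 + 21*o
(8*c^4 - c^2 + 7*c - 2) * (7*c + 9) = 56*c^5 + 72*c^4 - 7*c^3 + 40*c^2 + 49*c - 18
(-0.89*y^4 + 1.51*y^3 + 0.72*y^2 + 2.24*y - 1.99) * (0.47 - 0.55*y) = 0.4895*y^5 - 1.2488*y^4 + 0.3137*y^3 - 0.8936*y^2 + 2.1473*y - 0.9353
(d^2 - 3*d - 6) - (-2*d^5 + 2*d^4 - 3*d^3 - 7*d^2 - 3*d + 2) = 2*d^5 - 2*d^4 + 3*d^3 + 8*d^2 - 8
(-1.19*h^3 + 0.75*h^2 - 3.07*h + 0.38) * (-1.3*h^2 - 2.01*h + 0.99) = 1.547*h^5 + 1.4169*h^4 + 1.3054*h^3 + 6.4192*h^2 - 3.8031*h + 0.3762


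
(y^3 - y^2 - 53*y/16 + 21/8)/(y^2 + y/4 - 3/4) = (4*y^2 - y - 14)/(4*(y + 1))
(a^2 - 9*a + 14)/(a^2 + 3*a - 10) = (a - 7)/(a + 5)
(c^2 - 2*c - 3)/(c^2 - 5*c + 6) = (c + 1)/(c - 2)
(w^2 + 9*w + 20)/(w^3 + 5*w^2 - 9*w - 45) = (w + 4)/(w^2 - 9)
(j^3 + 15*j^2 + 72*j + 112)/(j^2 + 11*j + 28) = j + 4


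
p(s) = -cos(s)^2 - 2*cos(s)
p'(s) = 2*sin(s)*cos(s) + 2*sin(s)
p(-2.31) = 0.89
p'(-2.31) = -0.48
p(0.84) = -1.78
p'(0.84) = 2.48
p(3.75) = 0.97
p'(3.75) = -0.21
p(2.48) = 0.96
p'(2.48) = 0.26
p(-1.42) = -0.32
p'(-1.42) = -2.27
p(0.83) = -1.81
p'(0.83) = 2.47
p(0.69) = -2.14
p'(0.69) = 2.25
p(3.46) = 1.00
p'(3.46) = -0.03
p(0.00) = -3.00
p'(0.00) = 0.00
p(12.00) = -2.40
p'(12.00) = -1.98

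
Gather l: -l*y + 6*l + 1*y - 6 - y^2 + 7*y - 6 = l*(6 - y) - y^2 + 8*y - 12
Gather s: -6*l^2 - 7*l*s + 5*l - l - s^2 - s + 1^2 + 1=-6*l^2 + 4*l - s^2 + s*(-7*l - 1) + 2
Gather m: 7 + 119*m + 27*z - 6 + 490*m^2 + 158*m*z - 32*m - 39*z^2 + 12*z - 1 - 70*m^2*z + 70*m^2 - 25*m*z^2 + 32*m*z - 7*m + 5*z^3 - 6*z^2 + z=m^2*(560 - 70*z) + m*(-25*z^2 + 190*z + 80) + 5*z^3 - 45*z^2 + 40*z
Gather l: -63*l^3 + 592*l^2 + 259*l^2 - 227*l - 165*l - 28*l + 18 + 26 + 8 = -63*l^3 + 851*l^2 - 420*l + 52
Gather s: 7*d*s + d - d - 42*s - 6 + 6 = s*(7*d - 42)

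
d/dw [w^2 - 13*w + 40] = 2*w - 13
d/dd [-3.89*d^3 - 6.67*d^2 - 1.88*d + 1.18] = -11.67*d^2 - 13.34*d - 1.88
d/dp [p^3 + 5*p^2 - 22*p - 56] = 3*p^2 + 10*p - 22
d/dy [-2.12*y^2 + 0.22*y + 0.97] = 0.22 - 4.24*y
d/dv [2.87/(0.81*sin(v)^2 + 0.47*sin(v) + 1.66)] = -(4.6494*sin(v) + 1.3489)*cos(v)/(0.81*sin(v)^2 + 0.47*sin(v) + 1.66)^2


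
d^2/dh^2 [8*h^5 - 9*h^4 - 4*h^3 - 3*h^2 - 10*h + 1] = 160*h^3 - 108*h^2 - 24*h - 6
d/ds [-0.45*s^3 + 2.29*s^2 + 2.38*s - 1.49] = -1.35*s^2 + 4.58*s + 2.38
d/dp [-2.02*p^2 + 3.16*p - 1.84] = 3.16 - 4.04*p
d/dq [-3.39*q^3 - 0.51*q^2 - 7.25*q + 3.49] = -10.17*q^2 - 1.02*q - 7.25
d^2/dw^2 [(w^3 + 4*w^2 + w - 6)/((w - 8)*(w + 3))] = 140/(w^3 - 24*w^2 + 192*w - 512)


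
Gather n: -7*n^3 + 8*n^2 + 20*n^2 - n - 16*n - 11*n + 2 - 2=-7*n^3 + 28*n^2 - 28*n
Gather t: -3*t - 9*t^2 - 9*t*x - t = -9*t^2 + t*(-9*x - 4)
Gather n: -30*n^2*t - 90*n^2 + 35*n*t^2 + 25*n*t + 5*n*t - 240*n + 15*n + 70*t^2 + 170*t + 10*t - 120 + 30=n^2*(-30*t - 90) + n*(35*t^2 + 30*t - 225) + 70*t^2 + 180*t - 90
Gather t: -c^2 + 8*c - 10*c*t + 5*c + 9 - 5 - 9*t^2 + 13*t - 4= -c^2 + 13*c - 9*t^2 + t*(13 - 10*c)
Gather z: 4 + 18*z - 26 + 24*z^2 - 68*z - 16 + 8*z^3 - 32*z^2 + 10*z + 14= 8*z^3 - 8*z^2 - 40*z - 24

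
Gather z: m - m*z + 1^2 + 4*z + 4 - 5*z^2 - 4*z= -m*z + m - 5*z^2 + 5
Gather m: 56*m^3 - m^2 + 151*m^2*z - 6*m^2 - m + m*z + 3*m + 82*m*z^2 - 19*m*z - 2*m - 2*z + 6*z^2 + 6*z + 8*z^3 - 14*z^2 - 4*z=56*m^3 + m^2*(151*z - 7) + m*(82*z^2 - 18*z) + 8*z^3 - 8*z^2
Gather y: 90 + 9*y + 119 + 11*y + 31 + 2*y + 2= 22*y + 242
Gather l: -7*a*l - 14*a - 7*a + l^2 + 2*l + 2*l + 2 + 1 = -21*a + l^2 + l*(4 - 7*a) + 3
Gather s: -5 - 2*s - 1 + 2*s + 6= 0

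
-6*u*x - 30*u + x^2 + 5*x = (-6*u + x)*(x + 5)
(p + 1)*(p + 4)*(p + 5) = p^3 + 10*p^2 + 29*p + 20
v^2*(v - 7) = v^3 - 7*v^2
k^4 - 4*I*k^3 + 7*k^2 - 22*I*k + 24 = (k - 4*I)*(k - 3*I)*(k + I)*(k + 2*I)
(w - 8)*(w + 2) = w^2 - 6*w - 16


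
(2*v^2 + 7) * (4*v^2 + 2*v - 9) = 8*v^4 + 4*v^3 + 10*v^2 + 14*v - 63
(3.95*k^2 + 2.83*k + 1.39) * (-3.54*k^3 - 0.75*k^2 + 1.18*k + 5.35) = -13.983*k^5 - 12.9807*k^4 - 2.3821*k^3 + 23.4294*k^2 + 16.7807*k + 7.4365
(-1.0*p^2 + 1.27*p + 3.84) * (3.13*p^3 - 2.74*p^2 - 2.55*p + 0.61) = -3.13*p^5 + 6.7151*p^4 + 11.0894*p^3 - 14.3701*p^2 - 9.0173*p + 2.3424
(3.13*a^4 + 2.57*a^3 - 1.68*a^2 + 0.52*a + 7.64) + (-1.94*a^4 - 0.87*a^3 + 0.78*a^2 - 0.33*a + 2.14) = 1.19*a^4 + 1.7*a^3 - 0.9*a^2 + 0.19*a + 9.78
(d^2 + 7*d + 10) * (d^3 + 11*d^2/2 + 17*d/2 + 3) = d^5 + 25*d^4/2 + 57*d^3 + 235*d^2/2 + 106*d + 30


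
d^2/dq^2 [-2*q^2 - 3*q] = -4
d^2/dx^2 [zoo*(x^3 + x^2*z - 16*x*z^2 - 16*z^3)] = zoo*(x + z)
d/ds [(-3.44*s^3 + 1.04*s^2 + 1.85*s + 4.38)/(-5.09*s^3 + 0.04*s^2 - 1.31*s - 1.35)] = (5.156*s^4 + 27.8458*s^3 + 79.3782*s^2 - 3.1584*s + 3.2403)/(25.9081*s^6 - 0.4072*s^5 + 13.3374*s^4 + 13.6382*s^3 + 1.6081*s^2 + 3.537*s + 1.8225)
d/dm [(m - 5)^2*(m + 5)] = (m - 5)*(3*m + 5)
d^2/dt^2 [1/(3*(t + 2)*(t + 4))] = 2*((t + 2)^2 + (t + 2)*(t + 4) + (t + 4)^2)/(3*(t + 2)^3*(t + 4)^3)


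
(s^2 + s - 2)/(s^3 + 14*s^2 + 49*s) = (s^2 + s - 2)/(s*(s^2 + 14*s + 49))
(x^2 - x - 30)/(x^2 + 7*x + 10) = (x - 6)/(x + 2)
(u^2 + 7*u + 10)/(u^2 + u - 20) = (u + 2)/(u - 4)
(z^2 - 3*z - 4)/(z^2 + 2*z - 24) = (z + 1)/(z + 6)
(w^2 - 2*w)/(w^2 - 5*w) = (w - 2)/(w - 5)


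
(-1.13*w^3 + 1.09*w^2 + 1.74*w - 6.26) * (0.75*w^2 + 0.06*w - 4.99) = -0.8475*w^5 + 0.7497*w^4 + 7.0091*w^3 - 10.0297*w^2 - 9.0582*w + 31.2374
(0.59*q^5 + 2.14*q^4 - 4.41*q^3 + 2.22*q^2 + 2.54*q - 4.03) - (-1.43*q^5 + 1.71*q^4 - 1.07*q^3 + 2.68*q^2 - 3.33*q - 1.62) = 2.02*q^5 + 0.43*q^4 - 3.34*q^3 - 0.46*q^2 + 5.87*q - 2.41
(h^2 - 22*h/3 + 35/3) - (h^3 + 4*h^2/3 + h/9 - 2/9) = -h^3 - h^2/3 - 67*h/9 + 107/9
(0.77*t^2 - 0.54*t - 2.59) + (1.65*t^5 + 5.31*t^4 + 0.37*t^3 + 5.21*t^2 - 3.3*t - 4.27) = 1.65*t^5 + 5.31*t^4 + 0.37*t^3 + 5.98*t^2 - 3.84*t - 6.86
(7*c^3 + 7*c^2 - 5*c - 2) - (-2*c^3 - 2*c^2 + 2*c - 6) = 9*c^3 + 9*c^2 - 7*c + 4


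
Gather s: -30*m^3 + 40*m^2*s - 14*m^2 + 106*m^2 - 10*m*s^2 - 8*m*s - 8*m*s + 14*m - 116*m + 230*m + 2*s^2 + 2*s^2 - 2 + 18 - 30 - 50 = -30*m^3 + 92*m^2 + 128*m + s^2*(4 - 10*m) + s*(40*m^2 - 16*m) - 64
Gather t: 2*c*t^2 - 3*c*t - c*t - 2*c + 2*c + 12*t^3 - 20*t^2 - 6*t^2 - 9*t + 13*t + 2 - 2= 12*t^3 + t^2*(2*c - 26) + t*(4 - 4*c)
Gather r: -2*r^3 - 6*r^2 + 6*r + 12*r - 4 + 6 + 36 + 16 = -2*r^3 - 6*r^2 + 18*r + 54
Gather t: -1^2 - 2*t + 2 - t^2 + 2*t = 1 - t^2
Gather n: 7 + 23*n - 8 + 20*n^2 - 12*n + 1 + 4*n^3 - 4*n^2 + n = 4*n^3 + 16*n^2 + 12*n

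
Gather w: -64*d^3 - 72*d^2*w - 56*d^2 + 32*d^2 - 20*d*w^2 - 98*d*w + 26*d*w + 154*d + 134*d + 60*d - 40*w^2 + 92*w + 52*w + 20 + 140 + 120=-64*d^3 - 24*d^2 + 348*d + w^2*(-20*d - 40) + w*(-72*d^2 - 72*d + 144) + 280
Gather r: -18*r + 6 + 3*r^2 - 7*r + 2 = 3*r^2 - 25*r + 8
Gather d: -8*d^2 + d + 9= -8*d^2 + d + 9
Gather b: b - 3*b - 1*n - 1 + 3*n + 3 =-2*b + 2*n + 2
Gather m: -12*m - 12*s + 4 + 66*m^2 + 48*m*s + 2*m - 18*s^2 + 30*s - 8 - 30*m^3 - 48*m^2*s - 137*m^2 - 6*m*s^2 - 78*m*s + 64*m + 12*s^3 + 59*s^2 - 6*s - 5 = -30*m^3 + m^2*(-48*s - 71) + m*(-6*s^2 - 30*s + 54) + 12*s^3 + 41*s^2 + 12*s - 9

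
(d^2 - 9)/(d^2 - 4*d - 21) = (d - 3)/(d - 7)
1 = 1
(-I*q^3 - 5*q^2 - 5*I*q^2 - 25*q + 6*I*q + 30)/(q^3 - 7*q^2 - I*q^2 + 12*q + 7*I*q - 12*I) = (-I*q^3 - 5*q^2*(1 + I) + q*(-25 + 6*I) + 30)/(q^3 - q^2*(7 + I) + q*(12 + 7*I) - 12*I)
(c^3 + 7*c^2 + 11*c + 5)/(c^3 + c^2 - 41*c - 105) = (c^2 + 2*c + 1)/(c^2 - 4*c - 21)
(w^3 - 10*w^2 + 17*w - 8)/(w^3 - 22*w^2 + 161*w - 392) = (w^2 - 2*w + 1)/(w^2 - 14*w + 49)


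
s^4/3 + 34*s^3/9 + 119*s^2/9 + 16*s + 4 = (s/3 + 1)*(s + 1/3)*(s + 2)*(s + 6)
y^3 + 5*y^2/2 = y^2*(y + 5/2)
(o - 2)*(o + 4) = o^2 + 2*o - 8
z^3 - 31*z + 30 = (z - 5)*(z - 1)*(z + 6)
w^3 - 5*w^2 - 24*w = w*(w - 8)*(w + 3)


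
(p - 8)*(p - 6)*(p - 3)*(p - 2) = p^4 - 19*p^3 + 124*p^2 - 324*p + 288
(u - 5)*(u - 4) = u^2 - 9*u + 20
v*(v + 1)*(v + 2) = v^3 + 3*v^2 + 2*v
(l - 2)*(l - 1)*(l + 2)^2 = l^4 + l^3 - 6*l^2 - 4*l + 8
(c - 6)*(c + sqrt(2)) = c^2 - 6*c + sqrt(2)*c - 6*sqrt(2)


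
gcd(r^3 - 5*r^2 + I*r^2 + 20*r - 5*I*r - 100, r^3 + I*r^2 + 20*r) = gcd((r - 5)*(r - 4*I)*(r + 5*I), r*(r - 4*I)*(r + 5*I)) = r^2 + I*r + 20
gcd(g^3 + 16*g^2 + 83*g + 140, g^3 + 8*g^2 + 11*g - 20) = g^2 + 9*g + 20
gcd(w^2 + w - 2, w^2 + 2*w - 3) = w - 1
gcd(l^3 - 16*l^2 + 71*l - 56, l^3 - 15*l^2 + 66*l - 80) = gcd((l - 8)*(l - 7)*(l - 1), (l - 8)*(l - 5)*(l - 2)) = l - 8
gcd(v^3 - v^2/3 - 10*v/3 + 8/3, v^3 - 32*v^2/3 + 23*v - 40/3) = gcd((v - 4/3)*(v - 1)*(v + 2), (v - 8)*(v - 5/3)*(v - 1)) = v - 1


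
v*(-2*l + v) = -2*l*v + v^2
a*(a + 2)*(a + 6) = a^3 + 8*a^2 + 12*a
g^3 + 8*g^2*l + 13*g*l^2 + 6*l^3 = (g + l)^2*(g + 6*l)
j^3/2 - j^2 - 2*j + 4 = (j/2 + 1)*(j - 2)^2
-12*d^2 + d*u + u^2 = (-3*d + u)*(4*d + u)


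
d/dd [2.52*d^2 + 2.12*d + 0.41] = 5.04*d + 2.12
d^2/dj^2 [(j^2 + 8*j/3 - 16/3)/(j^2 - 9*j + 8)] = 10*(7*j^3 - 24*j^2 + 48*j - 80)/(3*(j^6 - 27*j^5 + 267*j^4 - 1161*j^3 + 2136*j^2 - 1728*j + 512))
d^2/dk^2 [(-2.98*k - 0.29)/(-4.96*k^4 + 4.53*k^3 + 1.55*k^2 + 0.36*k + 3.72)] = (879.753216*k^7 - 928.623104000001*k^6 + 33.9736919999999*k^5 + 188.75232*k^4 + 1134.799316*k^3 - 531.385098*k^2 - 131.446944*k - 11.250744)/(122.023936*k^12 - 334.335744*k^11 + 190.953552*k^10 + 89.430435*k^9 - 285.694233*k^8 + 463.297149*k^7 - 74.378951*k^6 - 121.221252*k^5 + 142.101396*k^4 - 200.565072*k^3 - 65.794896*k^2 - 14.945472*k - 51.478848)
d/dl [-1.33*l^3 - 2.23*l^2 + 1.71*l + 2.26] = -3.99*l^2 - 4.46*l + 1.71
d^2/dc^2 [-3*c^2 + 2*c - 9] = -6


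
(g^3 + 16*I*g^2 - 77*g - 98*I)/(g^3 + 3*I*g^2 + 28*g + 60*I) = (g^2 + 14*I*g - 49)/(g^2 + I*g + 30)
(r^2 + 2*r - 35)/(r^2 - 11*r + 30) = (r + 7)/(r - 6)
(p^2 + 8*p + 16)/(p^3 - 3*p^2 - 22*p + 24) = (p + 4)/(p^2 - 7*p + 6)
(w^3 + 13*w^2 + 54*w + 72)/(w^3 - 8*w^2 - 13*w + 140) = (w^2 + 9*w + 18)/(w^2 - 12*w + 35)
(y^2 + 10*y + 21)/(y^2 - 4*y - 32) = (y^2 + 10*y + 21)/(y^2 - 4*y - 32)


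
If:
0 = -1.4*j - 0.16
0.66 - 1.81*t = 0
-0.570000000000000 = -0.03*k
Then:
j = -0.11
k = 19.00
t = 0.36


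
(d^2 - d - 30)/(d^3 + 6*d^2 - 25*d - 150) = (d - 6)/(d^2 + d - 30)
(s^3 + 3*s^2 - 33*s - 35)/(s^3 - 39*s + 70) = (s + 1)/(s - 2)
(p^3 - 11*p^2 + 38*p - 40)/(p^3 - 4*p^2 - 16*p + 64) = (p^2 - 7*p + 10)/(p^2 - 16)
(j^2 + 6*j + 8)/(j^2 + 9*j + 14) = (j + 4)/(j + 7)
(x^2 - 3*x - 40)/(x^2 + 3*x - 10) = (x - 8)/(x - 2)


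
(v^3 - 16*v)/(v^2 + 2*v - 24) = v*(v + 4)/(v + 6)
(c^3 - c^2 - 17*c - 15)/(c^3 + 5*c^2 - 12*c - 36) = (c^3 - c^2 - 17*c - 15)/(c^3 + 5*c^2 - 12*c - 36)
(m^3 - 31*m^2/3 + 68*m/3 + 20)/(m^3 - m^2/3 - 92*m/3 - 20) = (m - 5)/(m + 5)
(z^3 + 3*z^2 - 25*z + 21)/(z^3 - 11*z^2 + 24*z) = (z^2 + 6*z - 7)/(z*(z - 8))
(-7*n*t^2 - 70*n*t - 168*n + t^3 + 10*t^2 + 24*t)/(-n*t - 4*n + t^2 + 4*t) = (-7*n*t - 42*n + t^2 + 6*t)/(-n + t)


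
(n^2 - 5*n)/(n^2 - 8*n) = (n - 5)/(n - 8)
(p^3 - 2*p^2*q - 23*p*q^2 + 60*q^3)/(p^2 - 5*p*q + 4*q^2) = (p^2 + 2*p*q - 15*q^2)/(p - q)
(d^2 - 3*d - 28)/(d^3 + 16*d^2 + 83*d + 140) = (d - 7)/(d^2 + 12*d + 35)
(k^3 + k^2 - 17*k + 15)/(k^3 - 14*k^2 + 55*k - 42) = (k^2 + 2*k - 15)/(k^2 - 13*k + 42)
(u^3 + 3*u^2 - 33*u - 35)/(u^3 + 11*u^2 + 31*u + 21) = (u - 5)/(u + 3)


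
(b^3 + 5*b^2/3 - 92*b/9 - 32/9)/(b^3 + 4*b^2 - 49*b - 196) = (9*b^2 - 21*b - 8)/(9*(b^2 - 49))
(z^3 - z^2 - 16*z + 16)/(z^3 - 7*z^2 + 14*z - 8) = (z + 4)/(z - 2)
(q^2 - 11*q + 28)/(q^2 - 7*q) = (q - 4)/q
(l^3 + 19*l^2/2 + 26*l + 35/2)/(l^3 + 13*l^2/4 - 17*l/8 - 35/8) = 4*(l + 5)/(4*l - 5)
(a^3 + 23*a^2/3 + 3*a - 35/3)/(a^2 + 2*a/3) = (3*a^3 + 23*a^2 + 9*a - 35)/(a*(3*a + 2))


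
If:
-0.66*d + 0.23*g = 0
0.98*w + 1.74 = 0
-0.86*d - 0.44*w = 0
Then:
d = 0.91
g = 2.61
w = -1.78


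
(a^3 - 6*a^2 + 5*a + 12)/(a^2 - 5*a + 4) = (a^2 - 2*a - 3)/(a - 1)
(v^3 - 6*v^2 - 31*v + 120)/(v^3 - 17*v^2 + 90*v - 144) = (v + 5)/(v - 6)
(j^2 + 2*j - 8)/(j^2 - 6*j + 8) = (j + 4)/(j - 4)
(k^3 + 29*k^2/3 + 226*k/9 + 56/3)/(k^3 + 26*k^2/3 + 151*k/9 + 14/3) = (3*k + 4)/(3*k + 1)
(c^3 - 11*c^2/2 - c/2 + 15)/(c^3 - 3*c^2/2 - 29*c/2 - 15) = (c - 2)/(c + 2)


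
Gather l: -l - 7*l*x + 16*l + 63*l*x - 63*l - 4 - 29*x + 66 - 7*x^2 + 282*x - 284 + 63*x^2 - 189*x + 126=l*(56*x - 48) + 56*x^2 + 64*x - 96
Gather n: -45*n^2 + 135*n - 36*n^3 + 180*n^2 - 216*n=-36*n^3 + 135*n^2 - 81*n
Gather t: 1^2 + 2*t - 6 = 2*t - 5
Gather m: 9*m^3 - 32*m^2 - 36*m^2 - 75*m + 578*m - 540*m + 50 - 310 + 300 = 9*m^3 - 68*m^2 - 37*m + 40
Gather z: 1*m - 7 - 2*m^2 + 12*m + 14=-2*m^2 + 13*m + 7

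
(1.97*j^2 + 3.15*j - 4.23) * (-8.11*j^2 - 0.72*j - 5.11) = -15.9767*j^4 - 26.9649*j^3 + 21.9706*j^2 - 13.0509*j + 21.6153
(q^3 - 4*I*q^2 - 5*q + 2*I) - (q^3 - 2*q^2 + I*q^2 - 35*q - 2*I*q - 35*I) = 2*q^2 - 5*I*q^2 + 30*q + 2*I*q + 37*I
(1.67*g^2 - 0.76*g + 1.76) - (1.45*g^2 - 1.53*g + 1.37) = 0.22*g^2 + 0.77*g + 0.39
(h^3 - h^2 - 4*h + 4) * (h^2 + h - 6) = h^5 - 11*h^3 + 6*h^2 + 28*h - 24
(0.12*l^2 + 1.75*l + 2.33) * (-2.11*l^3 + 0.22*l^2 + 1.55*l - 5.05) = -0.2532*l^5 - 3.6661*l^4 - 4.3453*l^3 + 2.6191*l^2 - 5.226*l - 11.7665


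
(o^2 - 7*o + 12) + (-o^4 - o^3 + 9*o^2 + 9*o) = -o^4 - o^3 + 10*o^2 + 2*o + 12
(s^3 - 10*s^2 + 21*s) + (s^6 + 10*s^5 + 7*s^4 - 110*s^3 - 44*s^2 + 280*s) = s^6 + 10*s^5 + 7*s^4 - 109*s^3 - 54*s^2 + 301*s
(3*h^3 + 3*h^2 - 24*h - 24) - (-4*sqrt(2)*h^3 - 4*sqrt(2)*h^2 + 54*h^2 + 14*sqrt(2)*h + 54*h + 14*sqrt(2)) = 3*h^3 + 4*sqrt(2)*h^3 - 51*h^2 + 4*sqrt(2)*h^2 - 78*h - 14*sqrt(2)*h - 24 - 14*sqrt(2)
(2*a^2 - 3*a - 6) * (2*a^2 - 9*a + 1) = 4*a^4 - 24*a^3 + 17*a^2 + 51*a - 6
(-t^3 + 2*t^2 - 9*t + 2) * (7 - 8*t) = 8*t^4 - 23*t^3 + 86*t^2 - 79*t + 14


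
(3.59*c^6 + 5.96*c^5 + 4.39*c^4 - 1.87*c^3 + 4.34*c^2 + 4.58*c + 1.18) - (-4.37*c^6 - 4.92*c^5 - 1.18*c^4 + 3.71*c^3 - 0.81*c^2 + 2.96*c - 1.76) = 7.96*c^6 + 10.88*c^5 + 5.57*c^4 - 5.58*c^3 + 5.15*c^2 + 1.62*c + 2.94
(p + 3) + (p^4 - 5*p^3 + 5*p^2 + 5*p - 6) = p^4 - 5*p^3 + 5*p^2 + 6*p - 3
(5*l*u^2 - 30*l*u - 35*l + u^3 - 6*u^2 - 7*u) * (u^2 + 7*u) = 5*l*u^4 + 5*l*u^3 - 245*l*u^2 - 245*l*u + u^5 + u^4 - 49*u^3 - 49*u^2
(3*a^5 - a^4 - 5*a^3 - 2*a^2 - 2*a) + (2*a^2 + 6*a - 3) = 3*a^5 - a^4 - 5*a^3 + 4*a - 3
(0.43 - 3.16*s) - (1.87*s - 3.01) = 3.44 - 5.03*s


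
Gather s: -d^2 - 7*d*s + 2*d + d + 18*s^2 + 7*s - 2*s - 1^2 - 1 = -d^2 + 3*d + 18*s^2 + s*(5 - 7*d) - 2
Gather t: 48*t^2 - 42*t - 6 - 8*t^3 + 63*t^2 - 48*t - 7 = -8*t^3 + 111*t^2 - 90*t - 13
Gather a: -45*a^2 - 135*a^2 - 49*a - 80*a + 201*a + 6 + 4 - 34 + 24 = -180*a^2 + 72*a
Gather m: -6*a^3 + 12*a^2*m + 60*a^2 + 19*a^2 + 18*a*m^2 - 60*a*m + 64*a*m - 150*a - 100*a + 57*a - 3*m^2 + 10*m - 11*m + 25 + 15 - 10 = -6*a^3 + 79*a^2 - 193*a + m^2*(18*a - 3) + m*(12*a^2 + 4*a - 1) + 30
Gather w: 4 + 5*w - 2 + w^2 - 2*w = w^2 + 3*w + 2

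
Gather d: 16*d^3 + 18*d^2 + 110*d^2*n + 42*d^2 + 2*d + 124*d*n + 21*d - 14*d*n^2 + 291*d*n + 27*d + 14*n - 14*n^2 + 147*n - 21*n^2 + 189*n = 16*d^3 + d^2*(110*n + 60) + d*(-14*n^2 + 415*n + 50) - 35*n^2 + 350*n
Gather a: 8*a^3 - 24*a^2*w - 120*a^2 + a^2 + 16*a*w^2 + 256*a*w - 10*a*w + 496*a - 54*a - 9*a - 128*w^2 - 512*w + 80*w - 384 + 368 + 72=8*a^3 + a^2*(-24*w - 119) + a*(16*w^2 + 246*w + 433) - 128*w^2 - 432*w + 56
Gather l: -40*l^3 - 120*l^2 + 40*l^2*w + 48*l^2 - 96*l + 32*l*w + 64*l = -40*l^3 + l^2*(40*w - 72) + l*(32*w - 32)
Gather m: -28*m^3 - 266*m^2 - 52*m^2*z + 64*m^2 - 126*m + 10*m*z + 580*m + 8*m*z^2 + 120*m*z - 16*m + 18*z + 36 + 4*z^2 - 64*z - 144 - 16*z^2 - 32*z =-28*m^3 + m^2*(-52*z - 202) + m*(8*z^2 + 130*z + 438) - 12*z^2 - 78*z - 108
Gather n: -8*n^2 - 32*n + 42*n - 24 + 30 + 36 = -8*n^2 + 10*n + 42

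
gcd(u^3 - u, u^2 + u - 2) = u - 1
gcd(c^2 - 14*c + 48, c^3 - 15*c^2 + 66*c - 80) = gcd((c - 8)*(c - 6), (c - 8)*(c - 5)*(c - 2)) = c - 8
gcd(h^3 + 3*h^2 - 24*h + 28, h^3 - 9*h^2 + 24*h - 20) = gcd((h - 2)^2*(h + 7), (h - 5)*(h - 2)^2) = h^2 - 4*h + 4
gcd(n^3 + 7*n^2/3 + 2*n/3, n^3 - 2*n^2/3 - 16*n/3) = n^2 + 2*n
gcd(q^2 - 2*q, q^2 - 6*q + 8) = q - 2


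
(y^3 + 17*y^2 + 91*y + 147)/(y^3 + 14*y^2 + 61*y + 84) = (y + 7)/(y + 4)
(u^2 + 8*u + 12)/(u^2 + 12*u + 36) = (u + 2)/(u + 6)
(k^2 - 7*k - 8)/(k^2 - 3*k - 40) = (k + 1)/(k + 5)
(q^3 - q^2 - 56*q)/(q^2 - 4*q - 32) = q*(q + 7)/(q + 4)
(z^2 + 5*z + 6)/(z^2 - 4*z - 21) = (z + 2)/(z - 7)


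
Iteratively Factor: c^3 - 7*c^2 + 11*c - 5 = (c - 1)*(c^2 - 6*c + 5) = (c - 5)*(c - 1)*(c - 1)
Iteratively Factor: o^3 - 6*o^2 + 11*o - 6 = (o - 3)*(o^2 - 3*o + 2) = (o - 3)*(o - 1)*(o - 2)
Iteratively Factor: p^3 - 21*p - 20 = (p - 5)*(p^2 + 5*p + 4) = (p - 5)*(p + 4)*(p + 1)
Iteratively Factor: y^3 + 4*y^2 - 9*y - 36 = (y + 3)*(y^2 + y - 12) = (y - 3)*(y + 3)*(y + 4)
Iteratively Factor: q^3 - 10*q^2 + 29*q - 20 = (q - 5)*(q^2 - 5*q + 4) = (q - 5)*(q - 1)*(q - 4)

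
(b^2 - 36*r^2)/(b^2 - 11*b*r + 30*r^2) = (-b - 6*r)/(-b + 5*r)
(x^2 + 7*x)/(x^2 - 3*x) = (x + 7)/(x - 3)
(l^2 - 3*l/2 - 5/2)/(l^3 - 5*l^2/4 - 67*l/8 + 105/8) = 4*(l + 1)/(4*l^2 + 5*l - 21)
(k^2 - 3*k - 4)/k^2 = 1 - 3/k - 4/k^2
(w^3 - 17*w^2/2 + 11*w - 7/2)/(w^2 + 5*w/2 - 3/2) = (w^2 - 8*w + 7)/(w + 3)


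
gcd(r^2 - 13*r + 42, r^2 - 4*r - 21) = r - 7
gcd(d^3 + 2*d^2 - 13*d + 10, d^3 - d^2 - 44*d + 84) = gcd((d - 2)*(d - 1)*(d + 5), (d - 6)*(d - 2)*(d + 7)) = d - 2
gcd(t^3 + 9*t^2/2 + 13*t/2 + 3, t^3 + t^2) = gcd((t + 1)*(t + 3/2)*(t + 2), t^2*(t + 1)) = t + 1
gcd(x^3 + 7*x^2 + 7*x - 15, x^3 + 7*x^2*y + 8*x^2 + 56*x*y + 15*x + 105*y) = x^2 + 8*x + 15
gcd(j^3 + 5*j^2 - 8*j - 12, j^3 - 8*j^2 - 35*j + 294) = j + 6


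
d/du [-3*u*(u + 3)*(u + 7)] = -9*u^2 - 60*u - 63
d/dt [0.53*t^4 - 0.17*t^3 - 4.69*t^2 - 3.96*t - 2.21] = 2.12*t^3 - 0.51*t^2 - 9.38*t - 3.96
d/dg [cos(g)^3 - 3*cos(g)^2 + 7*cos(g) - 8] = (-3*cos(g)^2 + 6*cos(g) - 7)*sin(g)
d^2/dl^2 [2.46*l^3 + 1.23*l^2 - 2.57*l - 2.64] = 14.76*l + 2.46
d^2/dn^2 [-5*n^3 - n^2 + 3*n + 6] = -30*n - 2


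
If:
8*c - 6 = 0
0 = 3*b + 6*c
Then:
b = -3/2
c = 3/4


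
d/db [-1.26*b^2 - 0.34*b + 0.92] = -2.52*b - 0.34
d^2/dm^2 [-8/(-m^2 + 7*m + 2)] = 16*(m^2 - 7*m - (2*m - 7)^2 - 2)/(-m^2 + 7*m + 2)^3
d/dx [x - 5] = 1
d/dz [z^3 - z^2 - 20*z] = 3*z^2 - 2*z - 20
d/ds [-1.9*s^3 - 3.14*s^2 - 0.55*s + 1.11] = -5.7*s^2 - 6.28*s - 0.55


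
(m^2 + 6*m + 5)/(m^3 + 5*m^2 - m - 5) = 1/(m - 1)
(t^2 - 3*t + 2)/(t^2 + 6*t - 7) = (t - 2)/(t + 7)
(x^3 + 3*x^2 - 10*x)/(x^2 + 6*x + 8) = x*(x^2 + 3*x - 10)/(x^2 + 6*x + 8)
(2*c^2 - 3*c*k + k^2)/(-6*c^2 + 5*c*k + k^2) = (-2*c + k)/(6*c + k)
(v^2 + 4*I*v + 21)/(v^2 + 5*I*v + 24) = (v + 7*I)/(v + 8*I)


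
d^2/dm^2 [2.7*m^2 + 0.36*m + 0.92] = 5.40000000000000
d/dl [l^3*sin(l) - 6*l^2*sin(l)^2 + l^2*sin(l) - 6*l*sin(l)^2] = l^3*cos(l) + 3*l^2*sin(l) - 6*l^2*sin(2*l) + l^2*cos(l) + 2*l*sin(l) + 6*sqrt(2)*l*cos(2*l + pi/4) - 6*l + 3*cos(2*l) - 3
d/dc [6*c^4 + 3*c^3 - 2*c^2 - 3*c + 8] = 24*c^3 + 9*c^2 - 4*c - 3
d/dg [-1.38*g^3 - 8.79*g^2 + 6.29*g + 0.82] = -4.14*g^2 - 17.58*g + 6.29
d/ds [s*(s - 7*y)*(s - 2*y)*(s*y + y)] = y*(4*s^3 - 27*s^2*y + 3*s^2 + 28*s*y^2 - 18*s*y + 14*y^2)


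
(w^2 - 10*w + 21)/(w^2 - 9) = (w - 7)/(w + 3)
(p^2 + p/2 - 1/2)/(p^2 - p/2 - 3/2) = (2*p - 1)/(2*p - 3)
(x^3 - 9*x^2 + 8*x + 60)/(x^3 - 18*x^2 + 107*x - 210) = (x + 2)/(x - 7)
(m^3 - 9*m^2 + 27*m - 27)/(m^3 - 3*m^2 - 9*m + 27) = (m - 3)/(m + 3)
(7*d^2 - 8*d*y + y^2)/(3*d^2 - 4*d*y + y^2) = (-7*d + y)/(-3*d + y)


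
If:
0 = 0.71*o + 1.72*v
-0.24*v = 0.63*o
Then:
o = 0.00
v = 0.00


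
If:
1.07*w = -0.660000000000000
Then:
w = -0.62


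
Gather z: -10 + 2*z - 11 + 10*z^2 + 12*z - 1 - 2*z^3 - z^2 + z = -2*z^3 + 9*z^2 + 15*z - 22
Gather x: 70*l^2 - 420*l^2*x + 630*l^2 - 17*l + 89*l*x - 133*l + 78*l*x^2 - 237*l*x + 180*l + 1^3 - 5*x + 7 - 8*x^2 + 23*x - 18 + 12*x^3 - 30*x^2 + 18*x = 700*l^2 + 30*l + 12*x^3 + x^2*(78*l - 38) + x*(-420*l^2 - 148*l + 36) - 10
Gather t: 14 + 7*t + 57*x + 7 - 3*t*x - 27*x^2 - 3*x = t*(7 - 3*x) - 27*x^2 + 54*x + 21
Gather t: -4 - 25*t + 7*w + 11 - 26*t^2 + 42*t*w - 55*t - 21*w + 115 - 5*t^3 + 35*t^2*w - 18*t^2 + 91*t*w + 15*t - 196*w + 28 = -5*t^3 + t^2*(35*w - 44) + t*(133*w - 65) - 210*w + 150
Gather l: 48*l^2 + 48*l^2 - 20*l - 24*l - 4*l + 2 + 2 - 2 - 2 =96*l^2 - 48*l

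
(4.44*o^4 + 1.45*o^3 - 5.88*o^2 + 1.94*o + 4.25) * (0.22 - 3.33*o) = -14.7852*o^5 - 3.8517*o^4 + 19.8994*o^3 - 7.7538*o^2 - 13.7257*o + 0.935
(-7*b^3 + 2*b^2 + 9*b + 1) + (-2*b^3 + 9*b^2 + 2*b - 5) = -9*b^3 + 11*b^2 + 11*b - 4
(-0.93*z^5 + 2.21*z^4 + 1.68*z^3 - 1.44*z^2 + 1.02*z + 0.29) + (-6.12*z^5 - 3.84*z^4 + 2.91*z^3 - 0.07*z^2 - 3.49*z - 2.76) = -7.05*z^5 - 1.63*z^4 + 4.59*z^3 - 1.51*z^2 - 2.47*z - 2.47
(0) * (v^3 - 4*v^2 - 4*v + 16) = 0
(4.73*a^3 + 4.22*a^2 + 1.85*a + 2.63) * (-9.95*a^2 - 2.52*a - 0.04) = -47.0635*a^5 - 53.9086*a^4 - 29.2311*a^3 - 30.9993*a^2 - 6.7016*a - 0.1052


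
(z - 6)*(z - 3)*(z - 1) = z^3 - 10*z^2 + 27*z - 18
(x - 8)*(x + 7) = x^2 - x - 56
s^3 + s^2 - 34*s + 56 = (s - 4)*(s - 2)*(s + 7)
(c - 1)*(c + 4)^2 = c^3 + 7*c^2 + 8*c - 16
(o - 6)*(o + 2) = o^2 - 4*o - 12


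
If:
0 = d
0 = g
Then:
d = 0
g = 0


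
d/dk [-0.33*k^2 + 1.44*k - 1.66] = 1.44 - 0.66*k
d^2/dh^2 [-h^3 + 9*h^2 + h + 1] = 18 - 6*h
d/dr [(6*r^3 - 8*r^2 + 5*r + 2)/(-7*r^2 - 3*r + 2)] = (-42*r^4 - 36*r^3 + 95*r^2 - 4*r + 16)/(49*r^4 + 42*r^3 - 19*r^2 - 12*r + 4)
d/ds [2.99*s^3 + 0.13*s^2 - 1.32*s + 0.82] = 8.97*s^2 + 0.26*s - 1.32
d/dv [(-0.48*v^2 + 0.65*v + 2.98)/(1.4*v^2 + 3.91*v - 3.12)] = (-2.7868*v^2 - 5.3488*v - 13.6798)/(1.96*v^4 + 10.948*v^3 + 6.5521*v^2 - 24.3984*v + 9.7344)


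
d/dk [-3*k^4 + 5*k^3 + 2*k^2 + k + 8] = -12*k^3 + 15*k^2 + 4*k + 1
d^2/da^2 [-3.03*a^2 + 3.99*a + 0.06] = -6.06000000000000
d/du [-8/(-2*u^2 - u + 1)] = 8*(-4*u - 1)/(2*u^2 + u - 1)^2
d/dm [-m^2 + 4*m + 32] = 4 - 2*m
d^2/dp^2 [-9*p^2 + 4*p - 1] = -18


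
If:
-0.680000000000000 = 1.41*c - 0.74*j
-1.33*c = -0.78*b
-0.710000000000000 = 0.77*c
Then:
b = -1.57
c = -0.92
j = -0.84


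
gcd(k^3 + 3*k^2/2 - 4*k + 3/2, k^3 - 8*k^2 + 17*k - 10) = k - 1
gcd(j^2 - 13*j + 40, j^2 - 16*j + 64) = j - 8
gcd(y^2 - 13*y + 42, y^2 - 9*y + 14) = y - 7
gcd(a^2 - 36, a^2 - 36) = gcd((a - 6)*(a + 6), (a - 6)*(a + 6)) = a^2 - 36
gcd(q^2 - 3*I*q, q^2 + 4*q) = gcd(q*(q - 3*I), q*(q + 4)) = q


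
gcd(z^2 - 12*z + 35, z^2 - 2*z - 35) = z - 7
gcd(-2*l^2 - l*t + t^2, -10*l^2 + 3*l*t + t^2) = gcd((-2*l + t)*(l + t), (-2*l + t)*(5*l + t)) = -2*l + t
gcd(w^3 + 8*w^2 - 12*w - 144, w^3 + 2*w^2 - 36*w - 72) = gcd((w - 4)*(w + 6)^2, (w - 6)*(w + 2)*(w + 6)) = w + 6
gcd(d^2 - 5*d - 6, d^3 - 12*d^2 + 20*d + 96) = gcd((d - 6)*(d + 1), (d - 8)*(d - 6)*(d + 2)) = d - 6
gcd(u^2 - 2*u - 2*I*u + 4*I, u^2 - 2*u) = u - 2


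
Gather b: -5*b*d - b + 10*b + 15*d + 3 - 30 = b*(9 - 5*d) + 15*d - 27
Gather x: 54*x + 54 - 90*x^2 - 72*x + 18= -90*x^2 - 18*x + 72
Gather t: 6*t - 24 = 6*t - 24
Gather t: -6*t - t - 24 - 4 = -7*t - 28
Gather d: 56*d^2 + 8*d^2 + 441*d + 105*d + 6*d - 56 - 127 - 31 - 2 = 64*d^2 + 552*d - 216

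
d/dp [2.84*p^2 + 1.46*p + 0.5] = 5.68*p + 1.46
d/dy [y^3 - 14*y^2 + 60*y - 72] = 3*y^2 - 28*y + 60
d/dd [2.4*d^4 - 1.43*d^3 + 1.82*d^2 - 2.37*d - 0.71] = 9.6*d^3 - 4.29*d^2 + 3.64*d - 2.37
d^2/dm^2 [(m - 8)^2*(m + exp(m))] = m^2*exp(m) - 12*m*exp(m) + 6*m + 34*exp(m) - 32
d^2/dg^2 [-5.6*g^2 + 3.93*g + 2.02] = -11.2000000000000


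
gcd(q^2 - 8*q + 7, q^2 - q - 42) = q - 7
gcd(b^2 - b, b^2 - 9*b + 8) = b - 1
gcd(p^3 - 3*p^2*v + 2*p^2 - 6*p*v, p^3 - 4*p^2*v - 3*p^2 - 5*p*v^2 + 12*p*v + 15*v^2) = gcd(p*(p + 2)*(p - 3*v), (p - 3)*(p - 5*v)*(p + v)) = 1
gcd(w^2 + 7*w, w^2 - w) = w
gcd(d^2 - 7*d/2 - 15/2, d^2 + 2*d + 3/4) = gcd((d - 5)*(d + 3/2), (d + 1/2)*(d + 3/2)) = d + 3/2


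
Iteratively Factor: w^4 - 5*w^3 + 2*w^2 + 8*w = (w - 4)*(w^3 - w^2 - 2*w) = (w - 4)*(w + 1)*(w^2 - 2*w) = (w - 4)*(w - 2)*(w + 1)*(w)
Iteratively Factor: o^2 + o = (o)*(o + 1)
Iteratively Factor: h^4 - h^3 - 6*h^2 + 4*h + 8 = (h - 2)*(h^3 + h^2 - 4*h - 4) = (h - 2)*(h + 1)*(h^2 - 4) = (h - 2)*(h + 1)*(h + 2)*(h - 2)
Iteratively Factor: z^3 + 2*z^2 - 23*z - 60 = (z + 3)*(z^2 - z - 20) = (z - 5)*(z + 3)*(z + 4)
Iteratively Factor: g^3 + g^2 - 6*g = (g - 2)*(g^2 + 3*g) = g*(g - 2)*(g + 3)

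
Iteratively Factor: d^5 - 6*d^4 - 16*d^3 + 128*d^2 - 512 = (d + 2)*(d^4 - 8*d^3 + 128*d - 256) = (d - 4)*(d + 2)*(d^3 - 4*d^2 - 16*d + 64) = (d - 4)*(d + 2)*(d + 4)*(d^2 - 8*d + 16) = (d - 4)^2*(d + 2)*(d + 4)*(d - 4)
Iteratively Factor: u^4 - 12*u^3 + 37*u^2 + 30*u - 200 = (u - 4)*(u^3 - 8*u^2 + 5*u + 50) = (u - 5)*(u - 4)*(u^2 - 3*u - 10) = (u - 5)^2*(u - 4)*(u + 2)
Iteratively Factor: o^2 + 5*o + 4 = (o + 4)*(o + 1)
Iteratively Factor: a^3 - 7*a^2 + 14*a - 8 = (a - 2)*(a^2 - 5*a + 4) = (a - 2)*(a - 1)*(a - 4)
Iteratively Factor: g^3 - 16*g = (g)*(g^2 - 16) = g*(g + 4)*(g - 4)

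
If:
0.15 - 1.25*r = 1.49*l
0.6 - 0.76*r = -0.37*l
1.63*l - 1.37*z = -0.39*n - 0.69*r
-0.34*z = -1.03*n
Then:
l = -0.40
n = -0.06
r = 0.60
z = -0.19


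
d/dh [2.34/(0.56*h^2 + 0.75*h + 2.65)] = (-2.6208*h - 1.755)/(0.56*h^2 + 0.75*h + 2.65)^2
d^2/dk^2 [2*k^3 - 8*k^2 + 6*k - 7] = 12*k - 16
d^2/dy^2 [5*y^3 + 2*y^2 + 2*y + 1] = 30*y + 4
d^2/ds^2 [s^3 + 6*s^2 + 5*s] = 6*s + 12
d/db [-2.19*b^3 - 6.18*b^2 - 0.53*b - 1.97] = -6.57*b^2 - 12.36*b - 0.53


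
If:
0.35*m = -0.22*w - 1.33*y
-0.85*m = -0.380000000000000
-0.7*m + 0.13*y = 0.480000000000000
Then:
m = 0.45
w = -37.59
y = 6.10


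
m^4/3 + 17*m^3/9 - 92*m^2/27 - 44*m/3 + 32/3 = (m/3 + 1)*(m - 8/3)*(m - 2/3)*(m + 6)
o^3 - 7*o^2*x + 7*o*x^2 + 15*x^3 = (o - 5*x)*(o - 3*x)*(o + x)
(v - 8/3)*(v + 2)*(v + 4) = v^3 + 10*v^2/3 - 8*v - 64/3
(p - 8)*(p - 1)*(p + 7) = p^3 - 2*p^2 - 55*p + 56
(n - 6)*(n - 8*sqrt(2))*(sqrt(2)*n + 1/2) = sqrt(2)*n^3 - 31*n^2/2 - 6*sqrt(2)*n^2 - 4*sqrt(2)*n + 93*n + 24*sqrt(2)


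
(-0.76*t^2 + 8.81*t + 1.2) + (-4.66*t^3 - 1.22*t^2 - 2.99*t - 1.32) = -4.66*t^3 - 1.98*t^2 + 5.82*t - 0.12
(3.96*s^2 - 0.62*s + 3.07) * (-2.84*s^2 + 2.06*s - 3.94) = -11.2464*s^4 + 9.9184*s^3 - 25.5984*s^2 + 8.767*s - 12.0958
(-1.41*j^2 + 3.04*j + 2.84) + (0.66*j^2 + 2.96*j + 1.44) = -0.75*j^2 + 6.0*j + 4.28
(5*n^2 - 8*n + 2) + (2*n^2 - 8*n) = 7*n^2 - 16*n + 2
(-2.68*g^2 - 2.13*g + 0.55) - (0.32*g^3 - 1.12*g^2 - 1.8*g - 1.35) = -0.32*g^3 - 1.56*g^2 - 0.33*g + 1.9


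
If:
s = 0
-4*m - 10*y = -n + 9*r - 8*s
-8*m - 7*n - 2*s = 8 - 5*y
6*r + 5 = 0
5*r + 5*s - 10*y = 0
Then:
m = 859/432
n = -401/108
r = -5/6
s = 0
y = -5/12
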